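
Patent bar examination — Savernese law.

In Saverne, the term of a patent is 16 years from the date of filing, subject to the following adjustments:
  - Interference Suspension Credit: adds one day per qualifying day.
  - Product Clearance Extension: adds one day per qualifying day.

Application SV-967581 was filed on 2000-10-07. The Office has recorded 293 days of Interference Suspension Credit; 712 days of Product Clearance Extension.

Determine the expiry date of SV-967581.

Base term: filing date + 16 years → 7 October 2016.
Interference Suspension Credit: +293 days → 27 July 2017.
Product Clearance Extension: +712 days → 9 July 2019.

2019-07-09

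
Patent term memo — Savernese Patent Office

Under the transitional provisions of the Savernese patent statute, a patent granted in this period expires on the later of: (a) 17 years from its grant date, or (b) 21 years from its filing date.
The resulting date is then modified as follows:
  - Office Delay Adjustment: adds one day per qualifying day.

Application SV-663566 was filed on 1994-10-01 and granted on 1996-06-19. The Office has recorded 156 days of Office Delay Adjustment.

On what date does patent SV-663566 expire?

(a) grant + 17 years → 19 June 2013.
(b) filing + 21 years → 1 October 2015.
Later of the two: 1 October 2015.
Office Delay Adjustment: +156 days → 5 March 2016.

March 5, 2016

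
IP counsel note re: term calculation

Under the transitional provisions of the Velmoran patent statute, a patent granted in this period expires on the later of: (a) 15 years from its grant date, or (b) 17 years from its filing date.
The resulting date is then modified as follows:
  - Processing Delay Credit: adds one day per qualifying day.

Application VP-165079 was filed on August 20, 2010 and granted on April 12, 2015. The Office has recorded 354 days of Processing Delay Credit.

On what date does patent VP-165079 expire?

2031-04-01

(a) grant + 15 years → 12 April 2030.
(b) filing + 17 years → 20 August 2027.
Later of the two: 12 April 2030.
Processing Delay Credit: +354 days → 1 April 2031.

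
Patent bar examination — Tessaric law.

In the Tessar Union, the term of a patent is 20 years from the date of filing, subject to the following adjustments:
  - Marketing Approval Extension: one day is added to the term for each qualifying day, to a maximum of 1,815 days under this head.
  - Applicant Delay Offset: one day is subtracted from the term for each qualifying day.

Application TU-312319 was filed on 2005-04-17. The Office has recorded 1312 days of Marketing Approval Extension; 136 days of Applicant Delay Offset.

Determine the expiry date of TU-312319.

July 6, 2028

Base term: filing date + 20 years → 17 April 2025.
Marketing Approval Extension: 1312 days (within the 1815-day cap) → +1312 days → 19 November 2028.
Applicant Delay Offset: −136 days → 6 July 2028.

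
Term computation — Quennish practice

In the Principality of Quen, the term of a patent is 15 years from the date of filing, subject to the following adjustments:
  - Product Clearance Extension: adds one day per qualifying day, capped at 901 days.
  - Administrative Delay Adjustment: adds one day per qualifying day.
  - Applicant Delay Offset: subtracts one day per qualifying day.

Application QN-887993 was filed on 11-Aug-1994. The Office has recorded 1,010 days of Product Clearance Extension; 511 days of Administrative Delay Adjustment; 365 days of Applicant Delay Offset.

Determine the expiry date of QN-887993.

Base term: filing date + 15 years → 11 August 2009.
Product Clearance Extension: 1010 days claimed exceeds the 901-day cap, so +901 days → 29 January 2012.
Administrative Delay Adjustment: +511 days → 23 June 2013.
Applicant Delay Offset: −365 days → 23 June 2012.

June 23, 2012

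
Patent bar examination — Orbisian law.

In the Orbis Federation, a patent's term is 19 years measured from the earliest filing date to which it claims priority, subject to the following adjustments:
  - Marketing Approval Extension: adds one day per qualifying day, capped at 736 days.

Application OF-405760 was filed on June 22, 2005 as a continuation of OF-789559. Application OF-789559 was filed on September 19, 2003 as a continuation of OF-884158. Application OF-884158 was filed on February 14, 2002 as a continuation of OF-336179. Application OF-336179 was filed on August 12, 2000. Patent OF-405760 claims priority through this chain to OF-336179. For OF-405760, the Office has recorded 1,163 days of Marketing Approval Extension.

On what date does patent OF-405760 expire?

August 17, 2021

Earliest priority filing: 12 August 2000.
Base term: 12 August 2000 + 19 years → 12 August 2019.
Marketing Approval Extension: 1163 days claimed exceeds the 736-day cap, so +736 days → 17 August 2021.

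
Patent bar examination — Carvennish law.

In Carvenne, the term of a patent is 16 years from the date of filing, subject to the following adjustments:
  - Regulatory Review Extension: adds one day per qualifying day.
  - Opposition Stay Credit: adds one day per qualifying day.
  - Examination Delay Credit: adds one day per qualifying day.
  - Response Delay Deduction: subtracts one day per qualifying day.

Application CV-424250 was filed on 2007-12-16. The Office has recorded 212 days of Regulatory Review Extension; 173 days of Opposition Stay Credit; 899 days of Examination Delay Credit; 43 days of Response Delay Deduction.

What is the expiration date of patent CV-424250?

2027-05-10

Base term: filing date + 16 years → 16 December 2023.
Regulatory Review Extension: +212 days → 15 July 2024.
Opposition Stay Credit: +173 days → 4 January 2025.
Examination Delay Credit: +899 days → 22 June 2027.
Response Delay Deduction: −43 days → 10 May 2027.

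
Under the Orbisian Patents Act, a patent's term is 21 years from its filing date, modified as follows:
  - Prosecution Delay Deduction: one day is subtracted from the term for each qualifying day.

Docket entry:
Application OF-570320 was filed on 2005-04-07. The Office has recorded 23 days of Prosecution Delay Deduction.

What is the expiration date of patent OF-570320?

Base term: filing date + 21 years → 7 April 2026.
Prosecution Delay Deduction: −23 days → 15 March 2026.

March 15, 2026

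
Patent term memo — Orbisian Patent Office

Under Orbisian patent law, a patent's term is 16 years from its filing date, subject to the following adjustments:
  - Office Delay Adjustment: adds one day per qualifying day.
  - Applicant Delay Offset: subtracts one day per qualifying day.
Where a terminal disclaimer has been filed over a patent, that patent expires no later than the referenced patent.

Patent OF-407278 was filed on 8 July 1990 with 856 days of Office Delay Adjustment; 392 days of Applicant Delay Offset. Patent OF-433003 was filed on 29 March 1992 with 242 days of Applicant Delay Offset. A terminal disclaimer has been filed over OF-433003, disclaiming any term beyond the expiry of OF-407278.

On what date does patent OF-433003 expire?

Natural term of OF-433003:
  Base: filing + 16 years → 29 March 2008.
  Applicant Delay Offset: −242 days → 31 July 2007.
Expiry of referenced patent OF-407278:
  Base: filing + 16 years → 8 July 2006.
  Office Delay Adjustment: +856 days → 10 November 2008.
  Applicant Delay Offset: −392 days → 15 October 2007.
Terminal disclaimer: OF-433003 expires on the earlier of 31 July 2007 and 15 October 2007.

July 31, 2007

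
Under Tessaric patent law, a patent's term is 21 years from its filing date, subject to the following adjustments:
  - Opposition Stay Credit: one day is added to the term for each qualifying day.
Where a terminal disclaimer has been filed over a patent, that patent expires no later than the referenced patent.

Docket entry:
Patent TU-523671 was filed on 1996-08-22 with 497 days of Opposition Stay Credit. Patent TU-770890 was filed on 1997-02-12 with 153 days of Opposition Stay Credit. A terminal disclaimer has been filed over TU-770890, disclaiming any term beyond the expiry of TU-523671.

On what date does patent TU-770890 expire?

July 15, 2018

Natural term of TU-770890:
  Base: filing + 21 years → 12 February 2018.
  Opposition Stay Credit: +153 days → 15 July 2018.
Expiry of referenced patent TU-523671:
  Base: filing + 21 years → 22 August 2017.
  Opposition Stay Credit: +497 days → 1 January 2019.
Terminal disclaimer: TU-770890 expires on the earlier of 15 July 2018 and 1 January 2019.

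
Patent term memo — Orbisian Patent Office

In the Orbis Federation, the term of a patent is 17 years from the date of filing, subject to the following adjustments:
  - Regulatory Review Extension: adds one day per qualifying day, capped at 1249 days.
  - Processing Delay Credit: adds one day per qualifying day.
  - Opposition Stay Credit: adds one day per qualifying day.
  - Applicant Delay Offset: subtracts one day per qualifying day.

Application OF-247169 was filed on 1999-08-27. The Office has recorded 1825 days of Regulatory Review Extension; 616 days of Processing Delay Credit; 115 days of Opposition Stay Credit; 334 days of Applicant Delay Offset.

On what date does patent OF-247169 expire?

February 28, 2021

Base term: filing date + 17 years → 27 August 2016.
Regulatory Review Extension: 1825 days claimed exceeds the 1249-day cap, so +1249 days → 28 January 2020.
Processing Delay Credit: +616 days → 5 October 2021.
Opposition Stay Credit: +115 days → 28 January 2022.
Applicant Delay Offset: −334 days → 28 February 2021.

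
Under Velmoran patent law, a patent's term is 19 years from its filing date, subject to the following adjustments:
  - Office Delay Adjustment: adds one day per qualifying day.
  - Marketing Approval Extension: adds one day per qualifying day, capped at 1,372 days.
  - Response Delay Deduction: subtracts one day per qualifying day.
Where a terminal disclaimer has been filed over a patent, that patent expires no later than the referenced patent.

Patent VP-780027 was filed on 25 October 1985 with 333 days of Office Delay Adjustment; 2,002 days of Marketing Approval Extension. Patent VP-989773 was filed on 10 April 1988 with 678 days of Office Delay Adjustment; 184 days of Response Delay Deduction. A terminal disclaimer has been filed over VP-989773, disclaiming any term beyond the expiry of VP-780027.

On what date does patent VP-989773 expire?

Natural term of VP-989773:
  Base: filing + 19 years → 10 April 2007.
  Office Delay Adjustment: +678 days → 16 February 2009.
  Response Delay Deduction: −184 days → 16 August 2008.
Expiry of referenced patent VP-780027:
  Base: filing + 19 years → 25 October 2004.
  Office Delay Adjustment: +333 days → 23 September 2005.
  Marketing Approval Extension: 2002 days claimed exceeds the 1372-day cap, so +1372 days → 26 June 2009.
Terminal disclaimer: VP-989773 expires on the earlier of 16 August 2008 and 26 June 2009.

2008-08-16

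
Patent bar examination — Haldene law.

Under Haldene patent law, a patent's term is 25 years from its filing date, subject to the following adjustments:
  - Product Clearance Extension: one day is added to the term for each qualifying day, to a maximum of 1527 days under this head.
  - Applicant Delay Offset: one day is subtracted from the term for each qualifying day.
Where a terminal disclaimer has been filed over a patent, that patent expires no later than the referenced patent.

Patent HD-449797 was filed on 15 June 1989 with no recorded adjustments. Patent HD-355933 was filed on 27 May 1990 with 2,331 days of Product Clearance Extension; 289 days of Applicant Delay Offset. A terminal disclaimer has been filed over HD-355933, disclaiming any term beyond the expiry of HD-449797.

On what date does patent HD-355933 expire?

2014-06-15

Natural term of HD-355933:
  Base: filing + 25 years → 27 May 2015.
  Product Clearance Extension: 2331 days claimed exceeds the 1527-day cap, so +1527 days → 1 August 2019.
  Applicant Delay Offset: −289 days → 16 October 2018.
Expiry of referenced patent HD-449797:
  Base: filing + 25 years → 15 June 2014.
Terminal disclaimer: HD-355933 expires on the earlier of 16 October 2018 and 15 June 2014.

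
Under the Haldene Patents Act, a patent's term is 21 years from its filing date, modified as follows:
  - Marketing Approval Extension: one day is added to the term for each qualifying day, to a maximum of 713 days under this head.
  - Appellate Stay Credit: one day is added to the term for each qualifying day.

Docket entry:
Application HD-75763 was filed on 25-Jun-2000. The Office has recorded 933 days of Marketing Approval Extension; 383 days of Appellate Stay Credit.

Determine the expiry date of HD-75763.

Base term: filing date + 21 years → 25 June 2021.
Marketing Approval Extension: 933 days claimed exceeds the 713-day cap, so +713 days → 8 June 2023.
Appellate Stay Credit: +383 days → 25 June 2024.

June 25, 2024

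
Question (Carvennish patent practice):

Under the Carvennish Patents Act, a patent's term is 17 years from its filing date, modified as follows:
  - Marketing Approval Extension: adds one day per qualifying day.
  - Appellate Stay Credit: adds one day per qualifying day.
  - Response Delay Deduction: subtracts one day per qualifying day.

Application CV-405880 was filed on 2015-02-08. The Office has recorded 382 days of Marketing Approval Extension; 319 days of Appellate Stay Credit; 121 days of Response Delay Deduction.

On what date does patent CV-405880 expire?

2033-09-10

Base term: filing date + 17 years → 8 February 2032.
Marketing Approval Extension: +382 days → 24 February 2033.
Appellate Stay Credit: +319 days → 9 January 2034.
Response Delay Deduction: −121 days → 10 September 2033.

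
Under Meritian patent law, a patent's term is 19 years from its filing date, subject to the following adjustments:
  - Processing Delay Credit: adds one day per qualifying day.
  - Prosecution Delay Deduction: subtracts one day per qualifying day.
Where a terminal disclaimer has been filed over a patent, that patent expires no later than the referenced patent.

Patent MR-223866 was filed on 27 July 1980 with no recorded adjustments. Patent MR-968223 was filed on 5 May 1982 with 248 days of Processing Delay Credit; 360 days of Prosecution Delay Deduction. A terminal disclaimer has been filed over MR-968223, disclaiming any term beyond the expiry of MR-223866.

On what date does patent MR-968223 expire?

Natural term of MR-968223:
  Base: filing + 19 years → 5 May 2001.
  Processing Delay Credit: +248 days → 8 January 2002.
  Prosecution Delay Deduction: −360 days → 13 January 2001.
Expiry of referenced patent MR-223866:
  Base: filing + 19 years → 27 July 1999.
Terminal disclaimer: MR-968223 expires on the earlier of 13 January 2001 and 27 July 1999.

1999-07-27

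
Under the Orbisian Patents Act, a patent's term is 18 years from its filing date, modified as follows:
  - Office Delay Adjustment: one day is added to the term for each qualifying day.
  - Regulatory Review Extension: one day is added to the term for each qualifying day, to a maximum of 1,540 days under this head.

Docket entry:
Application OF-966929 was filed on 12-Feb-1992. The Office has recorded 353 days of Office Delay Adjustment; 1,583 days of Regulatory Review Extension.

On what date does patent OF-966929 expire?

April 20, 2015

Base term: filing date + 18 years → 12 February 2010.
Office Delay Adjustment: +353 days → 31 January 2011.
Regulatory Review Extension: 1583 days claimed exceeds the 1540-day cap, so +1540 days → 20 April 2015.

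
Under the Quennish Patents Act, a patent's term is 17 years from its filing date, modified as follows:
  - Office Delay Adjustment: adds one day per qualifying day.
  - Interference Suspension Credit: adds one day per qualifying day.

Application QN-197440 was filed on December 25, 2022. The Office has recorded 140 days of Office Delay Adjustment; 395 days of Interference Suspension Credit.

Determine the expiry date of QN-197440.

Base term: filing date + 17 years → 25 December 2039.
Office Delay Adjustment: +140 days → 13 May 2040.
Interference Suspension Credit: +395 days → 12 June 2041.

June 12, 2041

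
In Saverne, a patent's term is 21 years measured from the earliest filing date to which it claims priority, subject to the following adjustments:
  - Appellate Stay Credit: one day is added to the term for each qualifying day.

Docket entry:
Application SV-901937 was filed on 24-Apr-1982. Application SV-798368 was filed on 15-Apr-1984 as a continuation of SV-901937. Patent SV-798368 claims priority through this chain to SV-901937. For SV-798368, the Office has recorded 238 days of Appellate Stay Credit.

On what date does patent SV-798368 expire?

Earliest priority filing: 24 April 1982.
Base term: 24 April 1982 + 21 years → 24 April 2003.
Appellate Stay Credit: +238 days → 18 December 2003.

December 18, 2003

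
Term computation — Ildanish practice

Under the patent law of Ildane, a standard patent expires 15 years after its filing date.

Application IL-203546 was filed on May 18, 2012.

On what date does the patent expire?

Filing date + 15 years → 18 May 2027.

2027-05-18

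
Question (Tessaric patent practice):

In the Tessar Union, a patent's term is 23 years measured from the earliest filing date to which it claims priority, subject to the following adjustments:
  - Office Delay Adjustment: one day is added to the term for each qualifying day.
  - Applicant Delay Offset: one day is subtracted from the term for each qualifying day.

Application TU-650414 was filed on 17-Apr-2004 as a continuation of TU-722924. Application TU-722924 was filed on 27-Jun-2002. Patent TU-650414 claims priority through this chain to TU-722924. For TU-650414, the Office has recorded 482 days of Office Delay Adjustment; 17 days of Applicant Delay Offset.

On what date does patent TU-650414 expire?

October 5, 2026

Earliest priority filing: 27 June 2002.
Base term: 27 June 2002 + 23 years → 27 June 2025.
Office Delay Adjustment: +482 days → 22 October 2026.
Applicant Delay Offset: −17 days → 5 October 2026.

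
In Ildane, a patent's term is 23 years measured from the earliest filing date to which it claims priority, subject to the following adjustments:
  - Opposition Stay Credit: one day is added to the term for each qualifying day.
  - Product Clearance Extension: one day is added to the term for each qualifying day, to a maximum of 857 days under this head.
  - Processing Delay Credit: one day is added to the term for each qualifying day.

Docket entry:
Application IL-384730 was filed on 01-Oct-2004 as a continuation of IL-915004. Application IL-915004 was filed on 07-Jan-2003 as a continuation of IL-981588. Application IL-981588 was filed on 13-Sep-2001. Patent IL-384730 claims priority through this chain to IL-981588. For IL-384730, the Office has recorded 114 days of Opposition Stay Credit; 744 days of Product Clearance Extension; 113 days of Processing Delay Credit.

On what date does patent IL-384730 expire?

Earliest priority filing: 13 September 2001.
Base term: 13 September 2001 + 23 years → 13 September 2024.
Opposition Stay Credit: +114 days → 5 January 2025.
Product Clearance Extension: 744 days (within the 857-day cap) → +744 days → 19 January 2027.
Processing Delay Credit: +113 days → 12 May 2027.

May 12, 2027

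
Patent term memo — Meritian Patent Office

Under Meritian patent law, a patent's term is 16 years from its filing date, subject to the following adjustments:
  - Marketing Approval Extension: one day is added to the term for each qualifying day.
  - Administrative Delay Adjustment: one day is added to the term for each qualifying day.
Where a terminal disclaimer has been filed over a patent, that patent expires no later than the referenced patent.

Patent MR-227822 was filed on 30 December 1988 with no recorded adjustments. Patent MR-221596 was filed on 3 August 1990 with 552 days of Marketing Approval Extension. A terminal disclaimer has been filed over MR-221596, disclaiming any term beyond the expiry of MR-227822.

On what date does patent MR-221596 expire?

2004-12-30

Natural term of MR-221596:
  Base: filing + 16 years → 3 August 2006.
  Marketing Approval Extension: +552 days → 6 February 2008.
Expiry of referenced patent MR-227822:
  Base: filing + 16 years → 30 December 2004.
Terminal disclaimer: MR-221596 expires on the earlier of 6 February 2008 and 30 December 2004.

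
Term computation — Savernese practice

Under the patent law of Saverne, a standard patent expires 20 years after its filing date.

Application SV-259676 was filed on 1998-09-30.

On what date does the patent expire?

Filing date + 20 years → 30 September 2018.

2018-09-30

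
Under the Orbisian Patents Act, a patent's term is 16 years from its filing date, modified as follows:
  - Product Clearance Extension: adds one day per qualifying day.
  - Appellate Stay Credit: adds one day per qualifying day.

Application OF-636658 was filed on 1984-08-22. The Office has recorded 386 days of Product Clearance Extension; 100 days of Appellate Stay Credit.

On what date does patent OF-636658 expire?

2001-12-21

Base term: filing date + 16 years → 22 August 2000.
Product Clearance Extension: +386 days → 12 September 2001.
Appellate Stay Credit: +100 days → 21 December 2001.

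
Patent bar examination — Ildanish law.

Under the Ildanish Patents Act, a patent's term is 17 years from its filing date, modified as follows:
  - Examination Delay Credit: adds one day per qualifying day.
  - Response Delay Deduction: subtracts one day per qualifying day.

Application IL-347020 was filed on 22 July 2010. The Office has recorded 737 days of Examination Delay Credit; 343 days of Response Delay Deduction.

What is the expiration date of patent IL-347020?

2028-08-19

Base term: filing date + 17 years → 22 July 2027.
Examination Delay Credit: +737 days → 28 July 2029.
Response Delay Deduction: −343 days → 19 August 2028.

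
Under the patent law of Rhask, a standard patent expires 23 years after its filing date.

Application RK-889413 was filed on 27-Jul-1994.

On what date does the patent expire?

Filing date + 23 years → 27 July 2017.

July 27, 2017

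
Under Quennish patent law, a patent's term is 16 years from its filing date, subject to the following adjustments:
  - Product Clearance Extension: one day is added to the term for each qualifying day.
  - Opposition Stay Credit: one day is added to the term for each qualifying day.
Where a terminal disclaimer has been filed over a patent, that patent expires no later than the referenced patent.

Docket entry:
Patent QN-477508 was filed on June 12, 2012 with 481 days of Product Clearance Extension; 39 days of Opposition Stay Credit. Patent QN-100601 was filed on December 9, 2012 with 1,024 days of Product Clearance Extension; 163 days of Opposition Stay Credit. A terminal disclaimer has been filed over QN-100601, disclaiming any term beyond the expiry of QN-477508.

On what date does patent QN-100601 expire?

2029-11-14

Natural term of QN-100601:
  Base: filing + 16 years → 9 December 2028.
  Product Clearance Extension: +1024 days → 29 September 2031.
  Opposition Stay Credit: +163 days → 10 March 2032.
Expiry of referenced patent QN-477508:
  Base: filing + 16 years → 12 June 2028.
  Product Clearance Extension: +481 days → 6 October 2029.
  Opposition Stay Credit: +39 days → 14 November 2029.
Terminal disclaimer: QN-100601 expires on the earlier of 10 March 2032 and 14 November 2029.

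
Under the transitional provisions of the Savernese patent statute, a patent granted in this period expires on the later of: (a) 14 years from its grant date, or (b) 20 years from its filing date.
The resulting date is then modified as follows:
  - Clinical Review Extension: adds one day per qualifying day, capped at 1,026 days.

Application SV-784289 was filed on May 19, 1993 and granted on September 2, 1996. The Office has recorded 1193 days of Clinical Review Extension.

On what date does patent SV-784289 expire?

(a) grant + 14 years → 2 September 2010.
(b) filing + 20 years → 19 May 2013.
Later of the two: 19 May 2013.
Clinical Review Extension: 1193 days claimed exceeds the 1026-day cap, so +1026 days → 10 March 2016.

March 10, 2016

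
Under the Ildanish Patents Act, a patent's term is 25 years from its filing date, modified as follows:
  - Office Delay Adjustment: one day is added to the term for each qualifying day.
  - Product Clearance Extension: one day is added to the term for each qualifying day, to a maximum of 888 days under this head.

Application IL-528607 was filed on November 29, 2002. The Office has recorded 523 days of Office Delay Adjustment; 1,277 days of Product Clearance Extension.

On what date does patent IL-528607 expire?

2031-10-10

Base term: filing date + 25 years → 29 November 2027.
Office Delay Adjustment: +523 days → 5 May 2029.
Product Clearance Extension: 1277 days claimed exceeds the 888-day cap, so +888 days → 10 October 2031.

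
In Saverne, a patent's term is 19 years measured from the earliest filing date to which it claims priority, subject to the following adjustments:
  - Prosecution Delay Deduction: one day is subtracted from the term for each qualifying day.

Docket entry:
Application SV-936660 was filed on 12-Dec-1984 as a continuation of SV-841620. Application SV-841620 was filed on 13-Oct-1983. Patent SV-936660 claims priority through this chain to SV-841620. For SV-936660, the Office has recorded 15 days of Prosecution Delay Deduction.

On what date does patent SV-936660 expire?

2002-09-28

Earliest priority filing: 13 October 1983.
Base term: 13 October 1983 + 19 years → 13 October 2002.
Prosecution Delay Deduction: −15 days → 28 September 2002.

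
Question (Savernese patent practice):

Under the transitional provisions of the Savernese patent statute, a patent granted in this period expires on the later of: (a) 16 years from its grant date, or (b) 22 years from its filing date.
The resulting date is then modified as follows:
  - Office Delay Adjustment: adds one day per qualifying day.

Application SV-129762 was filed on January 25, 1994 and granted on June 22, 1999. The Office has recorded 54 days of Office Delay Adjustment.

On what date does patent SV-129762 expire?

(a) grant + 16 years → 22 June 2015.
(b) filing + 22 years → 25 January 2016.
Later of the two: 25 January 2016.
Office Delay Adjustment: +54 days → 19 March 2016.

March 19, 2016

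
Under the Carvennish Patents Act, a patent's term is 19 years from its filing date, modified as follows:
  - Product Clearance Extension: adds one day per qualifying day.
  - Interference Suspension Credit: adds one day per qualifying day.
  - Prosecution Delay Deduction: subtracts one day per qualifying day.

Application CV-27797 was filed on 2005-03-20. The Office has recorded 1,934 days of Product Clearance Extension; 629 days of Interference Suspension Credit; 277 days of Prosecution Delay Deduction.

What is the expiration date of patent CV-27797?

Base term: filing date + 19 years → 20 March 2024.
Product Clearance Extension: +1934 days → 6 July 2029.
Interference Suspension Credit: +629 days → 27 March 2031.
Prosecution Delay Deduction: −277 days → 23 June 2030.

June 23, 2030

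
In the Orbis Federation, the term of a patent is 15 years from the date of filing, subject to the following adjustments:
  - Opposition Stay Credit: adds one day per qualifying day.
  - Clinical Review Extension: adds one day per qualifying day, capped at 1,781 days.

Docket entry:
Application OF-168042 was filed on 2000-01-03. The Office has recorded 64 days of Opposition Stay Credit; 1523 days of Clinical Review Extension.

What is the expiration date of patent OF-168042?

May 9, 2019

Base term: filing date + 15 years → 3 January 2015.
Opposition Stay Credit: +64 days → 8 March 2015.
Clinical Review Extension: 1523 days (within the 1781-day cap) → +1523 days → 9 May 2019.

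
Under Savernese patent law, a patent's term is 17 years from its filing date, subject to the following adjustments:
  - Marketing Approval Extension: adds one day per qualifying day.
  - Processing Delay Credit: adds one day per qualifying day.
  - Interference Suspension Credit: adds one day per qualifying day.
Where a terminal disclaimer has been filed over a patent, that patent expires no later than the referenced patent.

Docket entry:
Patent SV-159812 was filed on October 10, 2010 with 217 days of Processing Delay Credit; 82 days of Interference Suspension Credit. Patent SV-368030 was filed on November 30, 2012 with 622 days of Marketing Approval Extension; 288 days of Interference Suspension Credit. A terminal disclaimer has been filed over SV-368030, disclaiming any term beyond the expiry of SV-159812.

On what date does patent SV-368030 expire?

Natural term of SV-368030:
  Base: filing + 17 years → 30 November 2029.
  Marketing Approval Extension: +622 days → 14 August 2031.
  Interference Suspension Credit: +288 days → 28 May 2032.
Expiry of referenced patent SV-159812:
  Base: filing + 17 years → 10 October 2027.
  Processing Delay Credit: +217 days → 14 May 2028.
  Interference Suspension Credit: +82 days → 4 August 2028.
Terminal disclaimer: SV-368030 expires on the earlier of 28 May 2032 and 4 August 2028.

2028-08-04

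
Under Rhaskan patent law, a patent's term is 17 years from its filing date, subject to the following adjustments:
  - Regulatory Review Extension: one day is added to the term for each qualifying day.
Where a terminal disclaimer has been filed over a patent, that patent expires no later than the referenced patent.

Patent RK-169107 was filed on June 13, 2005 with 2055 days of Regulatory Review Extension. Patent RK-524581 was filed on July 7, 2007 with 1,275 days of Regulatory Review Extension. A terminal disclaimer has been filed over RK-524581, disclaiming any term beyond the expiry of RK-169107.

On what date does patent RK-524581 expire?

Natural term of RK-524581:
  Base: filing + 17 years → 7 July 2024.
  Regulatory Review Extension: +1275 days → 3 January 2028.
Expiry of referenced patent RK-169107:
  Base: filing + 17 years → 13 June 2022.
  Regulatory Review Extension: +2055 days → 28 January 2028.
Terminal disclaimer: RK-524581 expires on the earlier of 3 January 2028 and 28 January 2028.

January 3, 2028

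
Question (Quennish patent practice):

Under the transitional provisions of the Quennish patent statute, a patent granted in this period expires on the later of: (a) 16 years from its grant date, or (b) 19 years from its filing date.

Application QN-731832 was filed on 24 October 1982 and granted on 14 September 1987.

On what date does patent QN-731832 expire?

September 14, 2003

(a) grant + 16 years → 14 September 2003.
(b) filing + 19 years → 24 October 2001.
Later of the two: 14 September 2003.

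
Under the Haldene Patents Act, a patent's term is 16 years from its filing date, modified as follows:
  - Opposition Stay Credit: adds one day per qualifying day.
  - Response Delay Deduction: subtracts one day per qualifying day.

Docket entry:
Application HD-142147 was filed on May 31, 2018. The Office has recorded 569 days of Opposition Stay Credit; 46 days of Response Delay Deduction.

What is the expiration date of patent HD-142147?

Base term: filing date + 16 years → 31 May 2034.
Opposition Stay Credit: +569 days → 21 December 2035.
Response Delay Deduction: −46 days → 5 November 2035.

2035-11-05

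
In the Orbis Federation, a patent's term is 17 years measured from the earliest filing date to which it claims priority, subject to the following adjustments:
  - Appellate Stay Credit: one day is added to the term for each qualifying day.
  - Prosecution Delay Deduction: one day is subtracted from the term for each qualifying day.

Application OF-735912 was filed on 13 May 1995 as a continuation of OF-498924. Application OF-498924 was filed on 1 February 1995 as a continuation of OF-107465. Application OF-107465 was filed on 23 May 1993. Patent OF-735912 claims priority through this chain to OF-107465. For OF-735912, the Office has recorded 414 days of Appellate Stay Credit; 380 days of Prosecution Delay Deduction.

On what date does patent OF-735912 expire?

Earliest priority filing: 23 May 1993.
Base term: 23 May 1993 + 17 years → 23 May 2010.
Appellate Stay Credit: +414 days → 11 July 2011.
Prosecution Delay Deduction: −380 days → 26 June 2010.

2010-06-26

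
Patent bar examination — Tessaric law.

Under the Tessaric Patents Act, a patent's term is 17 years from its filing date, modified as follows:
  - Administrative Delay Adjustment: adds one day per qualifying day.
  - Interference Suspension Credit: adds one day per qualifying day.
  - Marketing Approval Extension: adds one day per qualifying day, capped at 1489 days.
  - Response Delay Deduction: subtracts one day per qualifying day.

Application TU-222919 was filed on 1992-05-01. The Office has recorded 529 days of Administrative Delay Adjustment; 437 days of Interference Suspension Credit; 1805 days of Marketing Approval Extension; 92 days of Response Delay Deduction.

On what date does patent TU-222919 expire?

Base term: filing date + 17 years → 1 May 2009.
Administrative Delay Adjustment: +529 days → 12 October 2010.
Interference Suspension Credit: +437 days → 23 December 2011.
Marketing Approval Extension: 1805 days claimed exceeds the 1489-day cap, so +1489 days → 20 January 2016.
Response Delay Deduction: −92 days → 20 October 2015.

2015-10-20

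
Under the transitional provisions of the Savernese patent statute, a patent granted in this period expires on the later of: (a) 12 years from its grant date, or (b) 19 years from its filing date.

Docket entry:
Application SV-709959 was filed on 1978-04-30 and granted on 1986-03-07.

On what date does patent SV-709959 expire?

(a) grant + 12 years → 7 March 1998.
(b) filing + 19 years → 30 April 1997.
Later of the two: 7 March 1998.

1998-03-07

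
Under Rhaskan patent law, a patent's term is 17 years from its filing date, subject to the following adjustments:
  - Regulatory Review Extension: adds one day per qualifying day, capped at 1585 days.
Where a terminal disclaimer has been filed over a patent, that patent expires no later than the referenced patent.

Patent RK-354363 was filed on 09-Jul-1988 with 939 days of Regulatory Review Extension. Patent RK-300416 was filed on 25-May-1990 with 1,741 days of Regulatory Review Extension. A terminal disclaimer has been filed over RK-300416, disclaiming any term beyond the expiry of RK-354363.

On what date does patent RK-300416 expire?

Natural term of RK-300416:
  Base: filing + 17 years → 25 May 2007.
  Regulatory Review Extension: 1741 days claimed exceeds the 1585-day cap, so +1585 days → 26 September 2011.
Expiry of referenced patent RK-354363:
  Base: filing + 17 years → 9 July 2005.
  Regulatory Review Extension: 939 days (within the 1585-day cap) → +939 days → 3 February 2008.
Terminal disclaimer: RK-300416 expires on the earlier of 26 September 2011 and 3 February 2008.

2008-02-03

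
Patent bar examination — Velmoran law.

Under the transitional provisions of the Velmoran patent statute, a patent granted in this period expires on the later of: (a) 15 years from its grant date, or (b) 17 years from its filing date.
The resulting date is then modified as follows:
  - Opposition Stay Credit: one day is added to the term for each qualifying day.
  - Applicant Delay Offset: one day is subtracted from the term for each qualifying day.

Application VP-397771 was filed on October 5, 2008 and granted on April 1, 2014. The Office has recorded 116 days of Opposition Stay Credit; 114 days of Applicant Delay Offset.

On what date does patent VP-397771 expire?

(a) grant + 15 years → 1 April 2029.
(b) filing + 17 years → 5 October 2025.
Later of the two: 1 April 2029.
Opposition Stay Credit: +116 days → 26 July 2029.
Applicant Delay Offset: −114 days → 3 April 2029.

April 3, 2029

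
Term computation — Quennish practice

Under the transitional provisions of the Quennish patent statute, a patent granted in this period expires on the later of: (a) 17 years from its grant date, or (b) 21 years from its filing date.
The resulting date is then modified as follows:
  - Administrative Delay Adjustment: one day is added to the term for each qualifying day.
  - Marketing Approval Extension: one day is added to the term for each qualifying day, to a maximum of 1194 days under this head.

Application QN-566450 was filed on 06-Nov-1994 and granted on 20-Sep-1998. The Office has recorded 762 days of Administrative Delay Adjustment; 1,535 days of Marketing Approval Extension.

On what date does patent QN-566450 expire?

2021-03-15

(a) grant + 17 years → 20 September 2015.
(b) filing + 21 years → 6 November 2015.
Later of the two: 6 November 2015.
Administrative Delay Adjustment: +762 days → 7 December 2017.
Marketing Approval Extension: 1535 days claimed exceeds the 1194-day cap, so +1194 days → 15 March 2021.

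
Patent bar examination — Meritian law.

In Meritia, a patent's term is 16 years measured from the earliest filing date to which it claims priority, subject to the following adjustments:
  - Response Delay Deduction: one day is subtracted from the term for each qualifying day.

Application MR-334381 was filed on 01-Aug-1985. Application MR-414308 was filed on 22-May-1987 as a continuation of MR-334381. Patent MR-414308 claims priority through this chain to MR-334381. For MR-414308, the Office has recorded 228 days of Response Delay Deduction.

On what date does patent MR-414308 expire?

December 16, 2000

Earliest priority filing: 1 August 1985.
Base term: 1 August 1985 + 16 years → 1 August 2001.
Response Delay Deduction: −228 days → 16 December 2000.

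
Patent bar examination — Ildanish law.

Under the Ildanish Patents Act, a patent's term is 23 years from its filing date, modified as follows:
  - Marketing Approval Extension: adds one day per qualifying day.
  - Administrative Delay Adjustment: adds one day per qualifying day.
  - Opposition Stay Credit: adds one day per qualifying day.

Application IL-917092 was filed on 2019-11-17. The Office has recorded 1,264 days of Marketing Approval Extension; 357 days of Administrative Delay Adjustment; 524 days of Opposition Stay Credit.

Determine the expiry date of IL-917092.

October 1, 2048

Base term: filing date + 23 years → 17 November 2042.
Marketing Approval Extension: +1264 days → 4 May 2046.
Administrative Delay Adjustment: +357 days → 26 April 2047.
Opposition Stay Credit: +524 days → 1 October 2048.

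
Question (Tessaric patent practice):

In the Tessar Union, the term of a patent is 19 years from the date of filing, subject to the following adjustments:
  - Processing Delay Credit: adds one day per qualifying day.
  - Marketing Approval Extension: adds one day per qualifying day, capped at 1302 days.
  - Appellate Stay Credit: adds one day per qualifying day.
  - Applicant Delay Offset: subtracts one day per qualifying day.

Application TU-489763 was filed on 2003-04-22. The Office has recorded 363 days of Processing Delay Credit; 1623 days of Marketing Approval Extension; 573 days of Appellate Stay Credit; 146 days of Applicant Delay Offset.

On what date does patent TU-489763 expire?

January 13, 2028

Base term: filing date + 19 years → 22 April 2022.
Processing Delay Credit: +363 days → 20 April 2023.
Marketing Approval Extension: 1623 days claimed exceeds the 1302-day cap, so +1302 days → 12 November 2026.
Appellate Stay Credit: +573 days → 7 June 2028.
Applicant Delay Offset: −146 days → 13 January 2028.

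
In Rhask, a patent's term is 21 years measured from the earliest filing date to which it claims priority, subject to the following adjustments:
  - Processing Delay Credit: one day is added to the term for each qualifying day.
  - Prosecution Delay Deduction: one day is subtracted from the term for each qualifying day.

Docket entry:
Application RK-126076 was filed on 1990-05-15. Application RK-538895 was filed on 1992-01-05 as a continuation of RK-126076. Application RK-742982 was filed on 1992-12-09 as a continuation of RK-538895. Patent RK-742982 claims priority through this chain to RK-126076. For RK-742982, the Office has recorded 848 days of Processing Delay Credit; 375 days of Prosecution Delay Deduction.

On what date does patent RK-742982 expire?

August 30, 2012

Earliest priority filing: 15 May 1990.
Base term: 15 May 1990 + 21 years → 15 May 2011.
Processing Delay Credit: +848 days → 9 September 2013.
Prosecution Delay Deduction: −375 days → 30 August 2012.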